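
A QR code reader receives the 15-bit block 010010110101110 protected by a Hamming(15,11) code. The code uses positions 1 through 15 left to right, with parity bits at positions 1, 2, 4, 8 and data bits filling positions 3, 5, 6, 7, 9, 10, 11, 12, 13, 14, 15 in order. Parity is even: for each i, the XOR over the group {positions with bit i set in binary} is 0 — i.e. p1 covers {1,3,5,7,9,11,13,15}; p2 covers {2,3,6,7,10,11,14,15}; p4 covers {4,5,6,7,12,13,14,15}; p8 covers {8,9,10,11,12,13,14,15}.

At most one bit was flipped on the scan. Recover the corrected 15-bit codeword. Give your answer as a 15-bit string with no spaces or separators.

s1 (pos 1,3,5,7,9,11,13,15): 0⊕0⊕1⊕1⊕0⊕0⊕1⊕0 = 1
s2 (pos 2,3,6,7,10,11,14,15): 1⊕0⊕0⊕1⊕1⊕0⊕1⊕0 = 0
s4 (pos 4,5,6,7,12,13,14,15): 0⊕1⊕0⊕1⊕1⊕1⊕1⊕0 = 1
s8 (pos 8,9,10,11,12,13,14,15): 1⊕0⊕1⊕0⊕1⊕1⊕1⊕0 = 1
Syndrome s8…s1 = 1101 → error at position 13.
Flip position 13: 010010110101110 → 010010110101010

010010110101010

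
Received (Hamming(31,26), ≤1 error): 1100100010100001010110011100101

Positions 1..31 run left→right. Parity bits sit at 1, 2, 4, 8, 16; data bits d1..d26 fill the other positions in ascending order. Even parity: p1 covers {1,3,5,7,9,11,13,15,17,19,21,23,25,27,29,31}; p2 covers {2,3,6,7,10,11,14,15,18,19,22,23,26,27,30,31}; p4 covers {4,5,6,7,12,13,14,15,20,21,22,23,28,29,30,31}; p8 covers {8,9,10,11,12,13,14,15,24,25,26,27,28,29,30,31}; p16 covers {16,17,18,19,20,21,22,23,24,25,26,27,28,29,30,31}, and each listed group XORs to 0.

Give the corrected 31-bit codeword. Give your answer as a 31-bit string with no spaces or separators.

1100100010100001010110011100111

s1 (pos 1,3,5,7,9,11,13,15,17,19,21,23,25,27,29,31): 1⊕0⊕1⊕0⊕1⊕1⊕0⊕0⊕0⊕0⊕1⊕0⊕1⊕0⊕1⊕1 = 0
s2 (pos 2,3,6,7,10,11,14,15,18,19,22,23,26,27,30,31): 1⊕0⊕0⊕0⊕0⊕1⊕0⊕0⊕1⊕0⊕0⊕0⊕1⊕0⊕0⊕1 = 1
s4 (pos 4,5,6,7,12,13,14,15,20,21,22,23,28,29,30,31): 0⊕1⊕0⊕0⊕0⊕0⊕0⊕0⊕1⊕1⊕0⊕0⊕0⊕1⊕0⊕1 = 1
s8 (pos 8,9,10,11,12,13,14,15,24,25,26,27,28,29,30,31): 0⊕1⊕0⊕1⊕0⊕0⊕0⊕0⊕1⊕1⊕1⊕0⊕0⊕1⊕0⊕1 = 1
s16 (pos 16,17,18,19,20,21,22,23,24,25,26,27,28,29,30,31): 1⊕0⊕1⊕0⊕1⊕1⊕0⊕0⊕1⊕1⊕1⊕0⊕0⊕1⊕0⊕1 = 1
Syndrome s16…s1 = 11110 → error at position 30.
Flip position 30: 1100100010100001010110011100101 → 1100100010100001010110011100111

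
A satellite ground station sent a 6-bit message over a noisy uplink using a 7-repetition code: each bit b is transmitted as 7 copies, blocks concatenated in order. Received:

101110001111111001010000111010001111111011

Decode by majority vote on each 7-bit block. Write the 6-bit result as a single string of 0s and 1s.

Block 1 (1011100): 4 ones → 1
Block 2 (0111111): 6 ones → 1
Block 3 (1001010): 3 ones → 0
Block 4 (0001110): 3 ones → 0
Block 5 (1000111): 4 ones → 1
Block 6 (1111011): 6 ones → 1

110011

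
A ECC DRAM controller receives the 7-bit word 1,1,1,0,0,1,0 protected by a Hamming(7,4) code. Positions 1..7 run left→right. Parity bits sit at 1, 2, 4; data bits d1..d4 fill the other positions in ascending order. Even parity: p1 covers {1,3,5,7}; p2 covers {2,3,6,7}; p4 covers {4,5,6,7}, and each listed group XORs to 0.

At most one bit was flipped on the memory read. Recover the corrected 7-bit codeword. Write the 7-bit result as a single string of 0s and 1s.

1110000

s1 (pos 1,3,5,7): 1⊕1⊕0⊕0 = 0
s2 (pos 2,3,6,7): 1⊕1⊕1⊕0 = 1
s4 (pos 4,5,6,7): 0⊕0⊕1⊕0 = 1
Syndrome s4…s1 = 110 → error at position 6.
Flip position 6: 1110010 → 1110000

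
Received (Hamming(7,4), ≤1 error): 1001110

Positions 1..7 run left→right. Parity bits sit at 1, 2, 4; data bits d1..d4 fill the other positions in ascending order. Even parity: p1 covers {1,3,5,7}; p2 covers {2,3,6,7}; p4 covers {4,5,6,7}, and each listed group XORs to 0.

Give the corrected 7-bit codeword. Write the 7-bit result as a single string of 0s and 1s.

1001100

s1 (pos 1,3,5,7): 1⊕0⊕1⊕0 = 0
s2 (pos 2,3,6,7): 0⊕0⊕1⊕0 = 1
s4 (pos 4,5,6,7): 1⊕1⊕1⊕0 = 1
Syndrome s4…s1 = 110 → error at position 6.
Flip position 6: 1001110 → 1001100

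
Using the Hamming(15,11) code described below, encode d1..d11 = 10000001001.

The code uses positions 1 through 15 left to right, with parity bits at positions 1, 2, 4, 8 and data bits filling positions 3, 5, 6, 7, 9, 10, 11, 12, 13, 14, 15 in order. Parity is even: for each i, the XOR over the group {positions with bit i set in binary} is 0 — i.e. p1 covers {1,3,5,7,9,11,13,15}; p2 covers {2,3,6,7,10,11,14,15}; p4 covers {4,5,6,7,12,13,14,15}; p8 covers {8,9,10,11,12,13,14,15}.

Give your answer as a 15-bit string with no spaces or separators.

Place data at non-parity positions: p1 p2 1 p4 0 0 0 p8 0 0 0 1 0 0 1
p1 (pos 1,3,5,7,9,11,13,15): XOR of data positions = 1⊕0⊕0⊕0⊕0⊕0⊕1 = 0
p2 (pos 2,3,6,7,10,11,14,15): XOR of data positions = 1⊕0⊕0⊕0⊕0⊕0⊕1 = 0
p4 (pos 4,5,6,7,12,13,14,15): XOR of data positions = 0⊕0⊕0⊕1⊕0⊕0⊕1 = 0
p8 (pos 8,9,10,11,12,13,14,15): XOR of data positions = 0⊕0⊕0⊕1⊕0⊕0⊕1 = 0
Codeword: 001000000001001

001000000001001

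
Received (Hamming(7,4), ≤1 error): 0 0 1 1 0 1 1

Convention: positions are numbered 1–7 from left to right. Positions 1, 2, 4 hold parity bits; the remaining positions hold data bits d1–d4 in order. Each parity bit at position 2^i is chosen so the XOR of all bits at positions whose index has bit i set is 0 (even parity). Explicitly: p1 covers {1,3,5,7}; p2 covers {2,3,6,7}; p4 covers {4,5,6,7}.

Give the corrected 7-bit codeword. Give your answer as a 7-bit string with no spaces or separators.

s1 (pos 1,3,5,7): 0⊕1⊕0⊕1 = 0
s2 (pos 2,3,6,7): 0⊕1⊕1⊕1 = 1
s4 (pos 4,5,6,7): 1⊕0⊕1⊕1 = 1
Syndrome s4…s1 = 110 → error at position 6.
Flip position 6: 0011011 → 0011001

0011001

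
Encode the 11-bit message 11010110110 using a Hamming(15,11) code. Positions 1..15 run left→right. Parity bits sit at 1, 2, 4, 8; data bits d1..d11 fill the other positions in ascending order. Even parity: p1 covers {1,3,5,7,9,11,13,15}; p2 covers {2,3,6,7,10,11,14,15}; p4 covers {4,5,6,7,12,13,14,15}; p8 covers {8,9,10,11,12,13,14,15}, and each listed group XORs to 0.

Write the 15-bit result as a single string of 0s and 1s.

Place data at non-parity positions: p1 p2 1 p4 1 0 1 p8 0 1 1 0 1 1 0
p1 (pos 1,3,5,7,9,11,13,15): XOR of data positions = 1⊕1⊕1⊕0⊕1⊕1⊕0 = 1
p2 (pos 2,3,6,7,10,11,14,15): XOR of data positions = 1⊕0⊕1⊕1⊕1⊕1⊕0 = 1
p4 (pos 4,5,6,7,12,13,14,15): XOR of data positions = 1⊕0⊕1⊕0⊕1⊕1⊕0 = 0
p8 (pos 8,9,10,11,12,13,14,15): XOR of data positions = 0⊕1⊕1⊕0⊕1⊕1⊕0 = 0
Codeword: 111010100110110

111010100110110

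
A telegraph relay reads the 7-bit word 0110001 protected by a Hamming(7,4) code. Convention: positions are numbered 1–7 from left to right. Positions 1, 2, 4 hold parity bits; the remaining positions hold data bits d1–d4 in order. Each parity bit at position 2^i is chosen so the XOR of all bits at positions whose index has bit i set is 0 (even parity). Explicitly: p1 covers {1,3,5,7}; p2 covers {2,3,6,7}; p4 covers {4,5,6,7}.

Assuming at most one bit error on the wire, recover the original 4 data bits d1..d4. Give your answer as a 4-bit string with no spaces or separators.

s1 (pos 1,3,5,7): 0⊕1⊕0⊕1 = 0
s2 (pos 2,3,6,7): 1⊕1⊕0⊕1 = 1
s4 (pos 4,5,6,7): 0⊕0⊕0⊕1 = 1
Syndrome s4…s1 = 110 → error at position 6.
Flip position 6: 0110001 → 0110011
Read data bits from positions 3,5,6,7: 1011

1011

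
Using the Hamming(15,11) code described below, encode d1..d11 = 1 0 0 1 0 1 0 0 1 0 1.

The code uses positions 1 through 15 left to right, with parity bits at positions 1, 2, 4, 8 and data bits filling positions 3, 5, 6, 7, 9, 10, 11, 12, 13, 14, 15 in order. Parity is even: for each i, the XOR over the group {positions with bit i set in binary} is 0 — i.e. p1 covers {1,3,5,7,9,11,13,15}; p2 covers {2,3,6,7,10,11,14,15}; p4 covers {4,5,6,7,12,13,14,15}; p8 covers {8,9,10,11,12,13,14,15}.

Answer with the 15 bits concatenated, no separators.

001100110100101

Place data at non-parity positions: p1 p2 1 p4 0 0 1 p8 0 1 0 0 1 0 1
p1 (pos 1,3,5,7,9,11,13,15): XOR of data positions = 1⊕0⊕1⊕0⊕0⊕1⊕1 = 0
p2 (pos 2,3,6,7,10,11,14,15): XOR of data positions = 1⊕0⊕1⊕1⊕0⊕0⊕1 = 0
p4 (pos 4,5,6,7,12,13,14,15): XOR of data positions = 0⊕0⊕1⊕0⊕1⊕0⊕1 = 1
p8 (pos 8,9,10,11,12,13,14,15): XOR of data positions = 0⊕1⊕0⊕0⊕1⊕0⊕1 = 1
Codeword: 001100110100101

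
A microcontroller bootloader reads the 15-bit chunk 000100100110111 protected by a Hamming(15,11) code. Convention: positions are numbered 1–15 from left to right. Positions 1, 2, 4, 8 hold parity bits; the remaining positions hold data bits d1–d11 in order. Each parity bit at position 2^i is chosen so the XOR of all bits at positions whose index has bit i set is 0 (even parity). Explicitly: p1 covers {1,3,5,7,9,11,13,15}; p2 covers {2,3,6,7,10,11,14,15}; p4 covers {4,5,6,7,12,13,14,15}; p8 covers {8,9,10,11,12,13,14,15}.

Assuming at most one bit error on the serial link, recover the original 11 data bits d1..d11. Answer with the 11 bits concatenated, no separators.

00010110101

s1 (pos 1,3,5,7,9,11,13,15): 0⊕0⊕0⊕1⊕0⊕1⊕1⊕1 = 0
s2 (pos 2,3,6,7,10,11,14,15): 0⊕0⊕0⊕1⊕1⊕1⊕1⊕1 = 1
s4 (pos 4,5,6,7,12,13,14,15): 1⊕0⊕0⊕1⊕0⊕1⊕1⊕1 = 1
s8 (pos 8,9,10,11,12,13,14,15): 0⊕0⊕1⊕1⊕0⊕1⊕1⊕1 = 1
Syndrome s8…s1 = 1110 → error at position 14.
Flip position 14: 000100100110111 → 000100100110101
Read data bits from positions 3,5,6,7,9,10,11,12,13,14,15: 00010110101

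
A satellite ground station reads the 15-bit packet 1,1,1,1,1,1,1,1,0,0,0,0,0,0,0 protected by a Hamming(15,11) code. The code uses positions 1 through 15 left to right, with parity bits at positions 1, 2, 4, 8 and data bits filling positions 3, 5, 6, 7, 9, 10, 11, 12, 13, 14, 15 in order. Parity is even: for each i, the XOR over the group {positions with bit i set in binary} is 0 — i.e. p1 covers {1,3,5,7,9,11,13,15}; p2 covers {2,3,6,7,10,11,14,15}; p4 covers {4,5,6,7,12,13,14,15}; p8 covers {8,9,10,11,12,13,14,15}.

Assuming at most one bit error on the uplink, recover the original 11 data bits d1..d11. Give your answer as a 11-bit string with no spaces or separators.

s1 (pos 1,3,5,7,9,11,13,15): 1⊕1⊕1⊕1⊕0⊕0⊕0⊕0 = 0
s2 (pos 2,3,6,7,10,11,14,15): 1⊕1⊕1⊕1⊕0⊕0⊕0⊕0 = 0
s4 (pos 4,5,6,7,12,13,14,15): 1⊕1⊕1⊕1⊕0⊕0⊕0⊕0 = 0
s8 (pos 8,9,10,11,12,13,14,15): 1⊕0⊕0⊕0⊕0⊕0⊕0⊕0 = 1
Syndrome s8…s1 = 1000 → error at position 8.
Flip position 8: 111111110000000 → 111111100000000
Read data bits from positions 3,5,6,7,9,10,11,12,13,14,15: 11110000000

11110000000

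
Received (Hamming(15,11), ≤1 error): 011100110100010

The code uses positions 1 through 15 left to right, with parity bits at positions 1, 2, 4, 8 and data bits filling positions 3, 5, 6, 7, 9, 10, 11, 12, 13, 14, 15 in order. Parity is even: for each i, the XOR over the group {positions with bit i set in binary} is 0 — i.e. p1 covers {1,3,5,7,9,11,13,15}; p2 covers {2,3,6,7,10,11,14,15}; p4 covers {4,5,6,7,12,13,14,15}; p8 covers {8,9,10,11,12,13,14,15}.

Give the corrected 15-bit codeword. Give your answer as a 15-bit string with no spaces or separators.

011100110100000

s1 (pos 1,3,5,7,9,11,13,15): 0⊕1⊕0⊕1⊕0⊕0⊕0⊕0 = 0
s2 (pos 2,3,6,7,10,11,14,15): 1⊕1⊕0⊕1⊕1⊕0⊕1⊕0 = 1
s4 (pos 4,5,6,7,12,13,14,15): 1⊕0⊕0⊕1⊕0⊕0⊕1⊕0 = 1
s8 (pos 8,9,10,11,12,13,14,15): 1⊕0⊕1⊕0⊕0⊕0⊕1⊕0 = 1
Syndrome s8…s1 = 1110 → error at position 14.
Flip position 14: 011100110100010 → 011100110100000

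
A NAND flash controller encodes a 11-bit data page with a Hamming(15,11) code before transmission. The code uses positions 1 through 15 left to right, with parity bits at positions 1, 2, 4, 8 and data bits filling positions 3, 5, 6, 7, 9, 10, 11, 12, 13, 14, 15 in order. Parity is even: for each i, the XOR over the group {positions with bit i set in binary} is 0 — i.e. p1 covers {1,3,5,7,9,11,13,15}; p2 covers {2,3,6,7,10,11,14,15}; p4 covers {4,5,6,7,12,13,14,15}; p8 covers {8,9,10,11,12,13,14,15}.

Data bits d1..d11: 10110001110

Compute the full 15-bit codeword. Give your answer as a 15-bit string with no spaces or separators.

Place data at non-parity positions: p1 p2 1 p4 0 1 1 p8 0 0 0 1 1 1 0
p1 (pos 1,3,5,7,9,11,13,15): XOR of data positions = 1⊕0⊕1⊕0⊕0⊕1⊕0 = 1
p2 (pos 2,3,6,7,10,11,14,15): XOR of data positions = 1⊕1⊕1⊕0⊕0⊕1⊕0 = 0
p4 (pos 4,5,6,7,12,13,14,15): XOR of data positions = 0⊕1⊕1⊕1⊕1⊕1⊕0 = 1
p8 (pos 8,9,10,11,12,13,14,15): XOR of data positions = 0⊕0⊕0⊕1⊕1⊕1⊕0 = 1
Codeword: 101101110001110

101101110001110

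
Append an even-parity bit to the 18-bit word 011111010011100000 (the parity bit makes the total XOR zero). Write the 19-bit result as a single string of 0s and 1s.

0111110100111000001

XOR of the 18 data bits: 0⊕1⊕1⊕1⊕1⊕1⊕0⊕1⊕0⊕0⊕1⊕1⊕1⊕0⊕0⊕0⊕0⊕0 = 1
Parity bit = 1 (so all 19 bits XOR to 0).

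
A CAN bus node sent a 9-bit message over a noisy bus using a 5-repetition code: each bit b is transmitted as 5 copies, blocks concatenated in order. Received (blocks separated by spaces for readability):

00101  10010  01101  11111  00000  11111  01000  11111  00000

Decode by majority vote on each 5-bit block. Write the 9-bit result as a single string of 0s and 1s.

001101010

Block 1 (00101): 2 ones → 0
Block 2 (10010): 2 ones → 0
Block 3 (01101): 3 ones → 1
Block 4 (11111): 5 ones → 1
Block 5 (00000): 0 ones → 0
Block 6 (11111): 5 ones → 1
Block 7 (01000): 1 one → 0
Block 8 (11111): 5 ones → 1
Block 9 (00000): 0 ones → 0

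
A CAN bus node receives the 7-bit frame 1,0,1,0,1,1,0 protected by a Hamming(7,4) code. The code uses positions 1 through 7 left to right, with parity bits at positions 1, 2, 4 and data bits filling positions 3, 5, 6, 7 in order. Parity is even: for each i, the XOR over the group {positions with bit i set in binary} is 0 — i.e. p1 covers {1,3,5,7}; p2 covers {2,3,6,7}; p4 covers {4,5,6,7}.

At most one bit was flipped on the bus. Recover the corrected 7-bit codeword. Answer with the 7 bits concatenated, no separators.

s1 (pos 1,3,5,7): 1⊕1⊕1⊕0 = 1
s2 (pos 2,3,6,7): 0⊕1⊕1⊕0 = 0
s4 (pos 4,5,6,7): 0⊕1⊕1⊕0 = 0
Syndrome s4…s1 = 001 → error at position 1.
Flip position 1: 1010110 → 0010110

0010110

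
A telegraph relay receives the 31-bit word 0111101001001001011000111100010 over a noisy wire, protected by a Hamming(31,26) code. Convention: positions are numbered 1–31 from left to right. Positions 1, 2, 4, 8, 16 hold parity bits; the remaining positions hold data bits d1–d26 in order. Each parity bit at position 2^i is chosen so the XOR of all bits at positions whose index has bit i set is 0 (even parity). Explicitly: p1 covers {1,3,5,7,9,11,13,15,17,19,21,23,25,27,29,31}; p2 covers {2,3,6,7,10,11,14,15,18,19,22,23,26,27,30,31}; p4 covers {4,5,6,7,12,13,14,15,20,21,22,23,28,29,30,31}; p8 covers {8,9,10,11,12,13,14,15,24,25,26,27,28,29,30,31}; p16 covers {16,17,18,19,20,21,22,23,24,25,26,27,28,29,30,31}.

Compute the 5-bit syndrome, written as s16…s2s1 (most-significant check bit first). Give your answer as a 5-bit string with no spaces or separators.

s1 (pos 1,3,5,7,9,11,13,15,17,19,21,23,25,27,29,31): 0⊕1⊕1⊕1⊕0⊕0⊕1⊕0⊕0⊕1⊕0⊕1⊕1⊕0⊕0⊕0 = 1
s2 (pos 2,3,6,7,10,11,14,15,18,19,22,23,26,27,30,31): 1⊕1⊕0⊕1⊕1⊕0⊕0⊕0⊕1⊕1⊕0⊕1⊕1⊕0⊕1⊕0 = 1
s4 (pos 4,5,6,7,12,13,14,15,20,21,22,23,28,29,30,31): 1⊕1⊕0⊕1⊕0⊕1⊕0⊕0⊕0⊕0⊕0⊕1⊕0⊕0⊕1⊕0 = 0
s8 (pos 8,9,10,11,12,13,14,15,24,25,26,27,28,29,30,31): 0⊕0⊕1⊕0⊕0⊕1⊕0⊕0⊕1⊕1⊕1⊕0⊕0⊕0⊕1⊕0 = 0
s16 (pos 16,17,18,19,20,21,22,23,24,25,26,27,28,29,30,31): 1⊕0⊕1⊕1⊕0⊕0⊕0⊕1⊕1⊕1⊕1⊕0⊕0⊕0⊕1⊕0 = 0
Syndrome s16…s1 = 00011 → error at position 3.

00011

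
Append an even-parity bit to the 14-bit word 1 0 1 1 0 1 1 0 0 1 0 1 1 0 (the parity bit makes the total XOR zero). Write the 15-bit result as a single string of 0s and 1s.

XOR of the 14 data bits: 1⊕0⊕1⊕1⊕0⊕1⊕1⊕0⊕0⊕1⊕0⊕1⊕1⊕0 = 0
Parity bit = 0 (so all 15 bits XOR to 0).

101101100101100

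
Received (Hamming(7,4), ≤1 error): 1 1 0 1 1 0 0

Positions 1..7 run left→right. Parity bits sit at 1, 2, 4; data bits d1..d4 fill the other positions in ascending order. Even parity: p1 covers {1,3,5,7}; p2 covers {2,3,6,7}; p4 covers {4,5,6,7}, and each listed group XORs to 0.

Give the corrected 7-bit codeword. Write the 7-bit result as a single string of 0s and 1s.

1001100

s1 (pos 1,3,5,7): 1⊕0⊕1⊕0 = 0
s2 (pos 2,3,6,7): 1⊕0⊕0⊕0 = 1
s4 (pos 4,5,6,7): 1⊕1⊕0⊕0 = 0
Syndrome s4…s1 = 010 → error at position 2.
Flip position 2: 1101100 → 1001100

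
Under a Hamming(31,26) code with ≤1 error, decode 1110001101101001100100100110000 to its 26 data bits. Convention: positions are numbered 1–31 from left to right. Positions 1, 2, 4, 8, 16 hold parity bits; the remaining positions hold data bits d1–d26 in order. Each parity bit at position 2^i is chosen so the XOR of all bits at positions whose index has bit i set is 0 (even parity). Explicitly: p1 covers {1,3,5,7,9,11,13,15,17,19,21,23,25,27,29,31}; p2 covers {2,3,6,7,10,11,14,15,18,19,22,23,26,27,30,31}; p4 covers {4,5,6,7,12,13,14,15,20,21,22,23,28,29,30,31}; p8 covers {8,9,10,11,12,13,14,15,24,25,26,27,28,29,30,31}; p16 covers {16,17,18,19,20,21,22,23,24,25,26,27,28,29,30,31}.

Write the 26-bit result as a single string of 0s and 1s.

10010110100100100100110000

s1 (pos 1,3,5,7,9,11,13,15,17,19,21,23,25,27,29,31): 1⊕1⊕0⊕1⊕0⊕1⊕1⊕0⊕1⊕0⊕0⊕1⊕0⊕1⊕0⊕0 = 0
s2 (pos 2,3,6,7,10,11,14,15,18,19,22,23,26,27,30,31): 1⊕1⊕0⊕1⊕1⊕1⊕0⊕0⊕0⊕0⊕0⊕1⊕1⊕1⊕0⊕0 = 0
s4 (pos 4,5,6,7,12,13,14,15,20,21,22,23,28,29,30,31): 0⊕0⊕0⊕1⊕0⊕1⊕0⊕0⊕1⊕0⊕0⊕1⊕0⊕0⊕0⊕0 = 0
s8 (pos 8,9,10,11,12,13,14,15,24,25,26,27,28,29,30,31): 1⊕0⊕1⊕1⊕0⊕1⊕0⊕0⊕0⊕0⊕1⊕1⊕0⊕0⊕0⊕0 = 0
s16 (pos 16,17,18,19,20,21,22,23,24,25,26,27,28,29,30,31): 1⊕1⊕0⊕0⊕1⊕0⊕0⊕1⊕0⊕0⊕1⊕1⊕0⊕0⊕0⊕0 = 0
Syndrome s16…s1 = 00000 → no error.
Read data bits from positions 3,5,6,7,9,10,11,12,13,14,15,17,18,19,20,21,22,23,24,25,26,27,28,29,30,31: 10010110100100100100110000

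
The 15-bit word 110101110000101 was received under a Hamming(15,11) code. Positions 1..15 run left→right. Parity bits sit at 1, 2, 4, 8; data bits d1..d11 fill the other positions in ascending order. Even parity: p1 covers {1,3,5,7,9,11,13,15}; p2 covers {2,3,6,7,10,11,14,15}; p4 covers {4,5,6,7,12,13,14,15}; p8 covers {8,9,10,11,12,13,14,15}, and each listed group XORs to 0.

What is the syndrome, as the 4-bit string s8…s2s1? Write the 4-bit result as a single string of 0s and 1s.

1100

s1 (pos 1,3,5,7,9,11,13,15): 1⊕0⊕0⊕1⊕0⊕0⊕1⊕1 = 0
s2 (pos 2,3,6,7,10,11,14,15): 1⊕0⊕1⊕1⊕0⊕0⊕0⊕1 = 0
s4 (pos 4,5,6,7,12,13,14,15): 1⊕0⊕1⊕1⊕0⊕1⊕0⊕1 = 1
s8 (pos 8,9,10,11,12,13,14,15): 1⊕0⊕0⊕0⊕0⊕1⊕0⊕1 = 1
Syndrome s8…s1 = 1100 → error at position 12.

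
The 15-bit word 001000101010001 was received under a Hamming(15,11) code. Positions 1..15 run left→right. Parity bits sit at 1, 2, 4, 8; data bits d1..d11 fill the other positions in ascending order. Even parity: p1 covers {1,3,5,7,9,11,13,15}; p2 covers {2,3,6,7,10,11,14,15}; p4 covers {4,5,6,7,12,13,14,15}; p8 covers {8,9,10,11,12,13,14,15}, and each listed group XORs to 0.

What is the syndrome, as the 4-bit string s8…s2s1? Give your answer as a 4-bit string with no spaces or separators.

s1 (pos 1,3,5,7,9,11,13,15): 0⊕1⊕0⊕1⊕1⊕1⊕0⊕1 = 1
s2 (pos 2,3,6,7,10,11,14,15): 0⊕1⊕0⊕1⊕0⊕1⊕0⊕1 = 0
s4 (pos 4,5,6,7,12,13,14,15): 0⊕0⊕0⊕1⊕0⊕0⊕0⊕1 = 0
s8 (pos 8,9,10,11,12,13,14,15): 0⊕1⊕0⊕1⊕0⊕0⊕0⊕1 = 1
Syndrome s8…s1 = 1001 → error at position 9.

1001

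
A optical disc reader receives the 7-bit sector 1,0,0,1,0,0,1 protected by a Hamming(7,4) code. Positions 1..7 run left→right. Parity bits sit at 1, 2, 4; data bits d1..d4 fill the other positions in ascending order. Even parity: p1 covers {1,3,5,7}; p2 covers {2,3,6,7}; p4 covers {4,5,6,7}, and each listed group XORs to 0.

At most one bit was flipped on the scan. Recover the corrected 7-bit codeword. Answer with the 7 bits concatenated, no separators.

s1 (pos 1,3,5,7): 1⊕0⊕0⊕1 = 0
s2 (pos 2,3,6,7): 0⊕0⊕0⊕1 = 1
s4 (pos 4,5,6,7): 1⊕0⊕0⊕1 = 0
Syndrome s4…s1 = 010 → error at position 2.
Flip position 2: 1001001 → 1101001

1101001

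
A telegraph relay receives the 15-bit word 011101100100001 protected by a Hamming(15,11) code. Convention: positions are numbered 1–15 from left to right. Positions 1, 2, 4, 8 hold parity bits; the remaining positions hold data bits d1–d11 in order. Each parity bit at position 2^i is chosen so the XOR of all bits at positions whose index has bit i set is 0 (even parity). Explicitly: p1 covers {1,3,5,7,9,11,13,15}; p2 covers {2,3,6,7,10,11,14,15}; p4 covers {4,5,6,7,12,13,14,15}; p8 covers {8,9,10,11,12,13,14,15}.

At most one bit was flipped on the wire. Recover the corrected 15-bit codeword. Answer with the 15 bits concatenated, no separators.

111101100100001

s1 (pos 1,3,5,7,9,11,13,15): 0⊕1⊕0⊕1⊕0⊕0⊕0⊕1 = 1
s2 (pos 2,3,6,7,10,11,14,15): 1⊕1⊕1⊕1⊕1⊕0⊕0⊕1 = 0
s4 (pos 4,5,6,7,12,13,14,15): 1⊕0⊕1⊕1⊕0⊕0⊕0⊕1 = 0
s8 (pos 8,9,10,11,12,13,14,15): 0⊕0⊕1⊕0⊕0⊕0⊕0⊕1 = 0
Syndrome s8…s1 = 0001 → error at position 1.
Flip position 1: 011101100100001 → 111101100100001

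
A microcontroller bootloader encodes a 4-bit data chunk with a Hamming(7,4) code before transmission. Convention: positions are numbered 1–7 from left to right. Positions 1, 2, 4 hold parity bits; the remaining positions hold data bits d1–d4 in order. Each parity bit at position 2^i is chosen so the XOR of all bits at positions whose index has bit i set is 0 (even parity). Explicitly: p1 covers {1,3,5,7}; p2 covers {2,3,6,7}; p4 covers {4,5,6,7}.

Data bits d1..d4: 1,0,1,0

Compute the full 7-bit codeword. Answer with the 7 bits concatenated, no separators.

1011010

Place data at non-parity positions: p1 p2 1 p4 0 1 0
p1 (pos 1,3,5,7): XOR of data positions = 1⊕0⊕0 = 1
p2 (pos 2,3,6,7): XOR of data positions = 1⊕1⊕0 = 0
p4 (pos 4,5,6,7): XOR of data positions = 0⊕1⊕0 = 1
Codeword: 1011010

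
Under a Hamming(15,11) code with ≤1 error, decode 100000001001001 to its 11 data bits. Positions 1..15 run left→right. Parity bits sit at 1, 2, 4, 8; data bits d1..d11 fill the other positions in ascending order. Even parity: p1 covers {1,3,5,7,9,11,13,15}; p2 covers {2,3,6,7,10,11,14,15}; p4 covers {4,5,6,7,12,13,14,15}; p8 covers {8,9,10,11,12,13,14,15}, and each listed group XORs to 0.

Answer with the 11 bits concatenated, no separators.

s1 (pos 1,3,5,7,9,11,13,15): 1⊕0⊕0⊕0⊕1⊕0⊕0⊕1 = 1
s2 (pos 2,3,6,7,10,11,14,15): 0⊕0⊕0⊕0⊕0⊕0⊕0⊕1 = 1
s4 (pos 4,5,6,7,12,13,14,15): 0⊕0⊕0⊕0⊕1⊕0⊕0⊕1 = 0
s8 (pos 8,9,10,11,12,13,14,15): 0⊕1⊕0⊕0⊕1⊕0⊕0⊕1 = 1
Syndrome s8…s1 = 1011 → error at position 11.
Flip position 11: 100000001001001 → 100000001011001
Read data bits from positions 3,5,6,7,9,10,11,12,13,14,15: 00001011001

00001011001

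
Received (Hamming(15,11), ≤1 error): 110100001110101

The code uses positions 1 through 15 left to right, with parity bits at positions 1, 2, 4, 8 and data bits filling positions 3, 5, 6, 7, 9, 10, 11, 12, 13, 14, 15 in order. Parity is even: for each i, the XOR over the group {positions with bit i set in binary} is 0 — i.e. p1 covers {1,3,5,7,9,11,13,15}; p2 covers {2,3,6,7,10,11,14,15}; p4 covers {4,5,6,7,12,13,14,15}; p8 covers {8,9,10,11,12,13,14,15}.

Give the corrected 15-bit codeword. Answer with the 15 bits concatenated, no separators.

110100001110001

s1 (pos 1,3,5,7,9,11,13,15): 1⊕0⊕0⊕0⊕1⊕1⊕1⊕1 = 1
s2 (pos 2,3,6,7,10,11,14,15): 1⊕0⊕0⊕0⊕1⊕1⊕0⊕1 = 0
s4 (pos 4,5,6,7,12,13,14,15): 1⊕0⊕0⊕0⊕0⊕1⊕0⊕1 = 1
s8 (pos 8,9,10,11,12,13,14,15): 0⊕1⊕1⊕1⊕0⊕1⊕0⊕1 = 1
Syndrome s8…s1 = 1101 → error at position 13.
Flip position 13: 110100001110101 → 110100001110001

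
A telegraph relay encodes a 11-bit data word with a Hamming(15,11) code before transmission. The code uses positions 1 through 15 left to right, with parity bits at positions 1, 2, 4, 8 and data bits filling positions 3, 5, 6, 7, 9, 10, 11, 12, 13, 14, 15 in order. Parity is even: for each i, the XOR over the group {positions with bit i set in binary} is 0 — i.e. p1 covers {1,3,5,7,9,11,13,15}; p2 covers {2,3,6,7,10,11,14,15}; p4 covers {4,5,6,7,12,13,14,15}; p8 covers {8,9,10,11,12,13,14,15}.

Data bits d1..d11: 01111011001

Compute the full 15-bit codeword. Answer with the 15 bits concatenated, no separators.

Place data at non-parity positions: p1 p2 0 p4 1 1 1 p8 1 0 1 1 0 0 1
p1 (pos 1,3,5,7,9,11,13,15): XOR of data positions = 0⊕1⊕1⊕1⊕1⊕0⊕1 = 1
p2 (pos 2,3,6,7,10,11,14,15): XOR of data positions = 0⊕1⊕1⊕0⊕1⊕0⊕1 = 0
p4 (pos 4,5,6,7,12,13,14,15): XOR of data positions = 1⊕1⊕1⊕1⊕0⊕0⊕1 = 1
p8 (pos 8,9,10,11,12,13,14,15): XOR of data positions = 1⊕0⊕1⊕1⊕0⊕0⊕1 = 0
Codeword: 100111101011001

100111101011001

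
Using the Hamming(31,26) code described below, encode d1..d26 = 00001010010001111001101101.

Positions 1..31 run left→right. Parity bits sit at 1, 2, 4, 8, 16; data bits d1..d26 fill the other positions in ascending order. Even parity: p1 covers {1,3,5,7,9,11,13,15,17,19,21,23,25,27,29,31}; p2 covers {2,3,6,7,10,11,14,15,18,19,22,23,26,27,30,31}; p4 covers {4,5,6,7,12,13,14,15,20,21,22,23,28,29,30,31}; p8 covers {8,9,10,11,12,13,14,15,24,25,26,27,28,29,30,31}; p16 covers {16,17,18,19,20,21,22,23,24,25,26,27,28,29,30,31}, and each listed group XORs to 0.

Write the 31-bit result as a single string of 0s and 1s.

1001000010100101001111001101101

Place data at non-parity positions: p1 p2 0 p4 0 0 0 p8 1 0 1 0 0 1 0 p16 0 0 1 1 1 1 0 0 1 1 0 1 1 0 1
p1 (pos 1,3,5,7,9,11,13,15,17,19,21,23,25,27,29,31): XOR of data positions = 0⊕0⊕0⊕1⊕1⊕0⊕0⊕0⊕1⊕1⊕0⊕1⊕0⊕1⊕1 = 1
p2 (pos 2,3,6,7,10,11,14,15,18,19,22,23,26,27,30,31): XOR of data positions = 0⊕0⊕0⊕0⊕1⊕1⊕0⊕0⊕1⊕1⊕0⊕1⊕0⊕0⊕1 = 0
p4 (pos 4,5,6,7,12,13,14,15,20,21,22,23,28,29,30,31): XOR of data positions = 0⊕0⊕0⊕0⊕0⊕1⊕0⊕1⊕1⊕1⊕0⊕1⊕1⊕0⊕1 = 1
p8 (pos 8,9,10,11,12,13,14,15,24,25,26,27,28,29,30,31): XOR of data positions = 1⊕0⊕1⊕0⊕0⊕1⊕0⊕0⊕1⊕1⊕0⊕1⊕1⊕0⊕1 = 0
p16 (pos 16,17,18,19,20,21,22,23,24,25,26,27,28,29,30,31): XOR of data positions = 0⊕0⊕1⊕1⊕1⊕1⊕0⊕0⊕1⊕1⊕0⊕1⊕1⊕0⊕1 = 1
Codeword: 1001000010100101001111001101101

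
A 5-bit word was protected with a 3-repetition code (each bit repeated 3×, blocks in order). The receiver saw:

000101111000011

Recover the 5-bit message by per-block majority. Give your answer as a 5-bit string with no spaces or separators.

01101

Block 1 (000): 0 ones → 0
Block 2 (101): 2 ones → 1
Block 3 (111): 3 ones → 1
Block 4 (000): 0 ones → 0
Block 5 (011): 2 ones → 1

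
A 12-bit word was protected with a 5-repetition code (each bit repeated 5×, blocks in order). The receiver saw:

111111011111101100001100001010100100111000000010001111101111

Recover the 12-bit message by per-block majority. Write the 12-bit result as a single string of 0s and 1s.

111000010011

Block 1 (11111): 5 ones → 1
Block 2 (10111): 4 ones → 1
Block 3 (11101): 4 ones → 1
Block 4 (10000): 1 one → 0
Block 5 (11000): 2 ones → 0
Block 6 (01010): 2 ones → 0
Block 7 (10010): 2 ones → 0
Block 8 (01110): 3 ones → 1
Block 9 (00000): 0 ones → 0
Block 10 (01000): 1 one → 0
Block 11 (11111): 5 ones → 1
Block 12 (01111): 4 ones → 1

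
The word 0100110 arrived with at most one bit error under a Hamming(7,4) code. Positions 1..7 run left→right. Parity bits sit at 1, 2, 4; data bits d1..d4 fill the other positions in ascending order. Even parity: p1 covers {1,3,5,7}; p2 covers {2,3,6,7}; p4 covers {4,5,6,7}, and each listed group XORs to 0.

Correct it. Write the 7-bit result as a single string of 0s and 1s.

1100110

s1 (pos 1,3,5,7): 0⊕0⊕1⊕0 = 1
s2 (pos 2,3,6,7): 1⊕0⊕1⊕0 = 0
s4 (pos 4,5,6,7): 0⊕1⊕1⊕0 = 0
Syndrome s4…s1 = 001 → error at position 1.
Flip position 1: 0100110 → 1100110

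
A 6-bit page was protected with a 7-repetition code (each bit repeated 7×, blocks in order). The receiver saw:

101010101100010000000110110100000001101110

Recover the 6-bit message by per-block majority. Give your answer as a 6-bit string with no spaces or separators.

Block 1 (1010101): 4 ones → 1
Block 2 (0110001): 3 ones → 0
Block 3 (0000000): 0 ones → 0
Block 4 (1101101): 5 ones → 1
Block 5 (0000000): 0 ones → 0
Block 6 (1101110): 5 ones → 1

100101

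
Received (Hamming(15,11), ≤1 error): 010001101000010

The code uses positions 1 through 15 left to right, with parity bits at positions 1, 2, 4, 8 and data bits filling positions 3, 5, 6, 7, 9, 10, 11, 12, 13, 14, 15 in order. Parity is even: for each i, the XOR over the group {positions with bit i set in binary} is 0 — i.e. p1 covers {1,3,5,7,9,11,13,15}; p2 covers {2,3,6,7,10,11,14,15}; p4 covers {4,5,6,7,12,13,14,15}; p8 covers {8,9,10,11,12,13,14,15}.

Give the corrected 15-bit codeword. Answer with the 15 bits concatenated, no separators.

010101101000010

s1 (pos 1,3,5,7,9,11,13,15): 0⊕0⊕0⊕1⊕1⊕0⊕0⊕0 = 0
s2 (pos 2,3,6,7,10,11,14,15): 1⊕0⊕1⊕1⊕0⊕0⊕1⊕0 = 0
s4 (pos 4,5,6,7,12,13,14,15): 0⊕0⊕1⊕1⊕0⊕0⊕1⊕0 = 1
s8 (pos 8,9,10,11,12,13,14,15): 0⊕1⊕0⊕0⊕0⊕0⊕1⊕0 = 0
Syndrome s8…s1 = 0100 → error at position 4.
Flip position 4: 010001101000010 → 010101101000010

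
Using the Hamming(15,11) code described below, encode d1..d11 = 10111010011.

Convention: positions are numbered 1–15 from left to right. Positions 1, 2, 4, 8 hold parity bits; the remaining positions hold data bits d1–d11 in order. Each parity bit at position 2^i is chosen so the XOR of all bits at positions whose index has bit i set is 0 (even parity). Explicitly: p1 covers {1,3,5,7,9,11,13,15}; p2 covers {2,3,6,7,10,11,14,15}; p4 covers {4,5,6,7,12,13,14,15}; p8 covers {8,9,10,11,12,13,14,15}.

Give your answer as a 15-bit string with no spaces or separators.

101001101010011

Place data at non-parity positions: p1 p2 1 p4 0 1 1 p8 1 0 1 0 0 1 1
p1 (pos 1,3,5,7,9,11,13,15): XOR of data positions = 1⊕0⊕1⊕1⊕1⊕0⊕1 = 1
p2 (pos 2,3,6,7,10,11,14,15): XOR of data positions = 1⊕1⊕1⊕0⊕1⊕1⊕1 = 0
p4 (pos 4,5,6,7,12,13,14,15): XOR of data positions = 0⊕1⊕1⊕0⊕0⊕1⊕1 = 0
p8 (pos 8,9,10,11,12,13,14,15): XOR of data positions = 1⊕0⊕1⊕0⊕0⊕1⊕1 = 0
Codeword: 101001101010011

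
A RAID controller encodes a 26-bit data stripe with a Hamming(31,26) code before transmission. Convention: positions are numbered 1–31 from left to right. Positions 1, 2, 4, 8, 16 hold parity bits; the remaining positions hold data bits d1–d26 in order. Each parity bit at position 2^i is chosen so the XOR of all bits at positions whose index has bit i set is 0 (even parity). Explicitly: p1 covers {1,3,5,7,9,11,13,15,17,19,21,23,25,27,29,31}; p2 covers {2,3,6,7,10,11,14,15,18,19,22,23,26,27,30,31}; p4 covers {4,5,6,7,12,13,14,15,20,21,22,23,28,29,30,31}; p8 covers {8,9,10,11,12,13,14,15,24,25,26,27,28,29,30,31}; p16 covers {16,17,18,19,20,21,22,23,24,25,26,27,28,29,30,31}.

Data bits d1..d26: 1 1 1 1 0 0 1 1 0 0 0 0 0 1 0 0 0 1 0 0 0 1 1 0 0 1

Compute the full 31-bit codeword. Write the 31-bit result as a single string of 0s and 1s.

0011111100110001001000100011001

Place data at non-parity positions: p1 p2 1 p4 1 1 1 p8 0 0 1 1 0 0 0 p16 0 0 1 0 0 0 1 0 0 0 1 1 0 0 1
p1 (pos 1,3,5,7,9,11,13,15,17,19,21,23,25,27,29,31): XOR of data positions = 1⊕1⊕1⊕0⊕1⊕0⊕0⊕0⊕1⊕0⊕1⊕0⊕1⊕0⊕1 = 0
p2 (pos 2,3,6,7,10,11,14,15,18,19,22,23,26,27,30,31): XOR of data positions = 1⊕1⊕1⊕0⊕1⊕0⊕0⊕0⊕1⊕0⊕1⊕0⊕1⊕0⊕1 = 0
p4 (pos 4,5,6,7,12,13,14,15,20,21,22,23,28,29,30,31): XOR of data positions = 1⊕1⊕1⊕1⊕0⊕0⊕0⊕0⊕0⊕0⊕1⊕1⊕0⊕0⊕1 = 1
p8 (pos 8,9,10,11,12,13,14,15,24,25,26,27,28,29,30,31): XOR of data positions = 0⊕0⊕1⊕1⊕0⊕0⊕0⊕0⊕0⊕0⊕1⊕1⊕0⊕0⊕1 = 1
p16 (pos 16,17,18,19,20,21,22,23,24,25,26,27,28,29,30,31): XOR of data positions = 0⊕0⊕1⊕0⊕0⊕0⊕1⊕0⊕0⊕0⊕1⊕1⊕0⊕0⊕1 = 1
Codeword: 0011111100110001001000100011001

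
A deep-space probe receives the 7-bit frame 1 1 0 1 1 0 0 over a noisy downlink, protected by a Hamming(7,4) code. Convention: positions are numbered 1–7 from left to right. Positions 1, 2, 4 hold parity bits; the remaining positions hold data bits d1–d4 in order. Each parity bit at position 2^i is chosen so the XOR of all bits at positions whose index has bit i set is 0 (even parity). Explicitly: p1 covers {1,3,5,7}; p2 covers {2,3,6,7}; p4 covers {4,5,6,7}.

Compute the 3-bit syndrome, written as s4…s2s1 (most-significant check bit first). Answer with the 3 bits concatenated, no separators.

010

s1 (pos 1,3,5,7): 1⊕0⊕1⊕0 = 0
s2 (pos 2,3,6,7): 1⊕0⊕0⊕0 = 1
s4 (pos 4,5,6,7): 1⊕1⊕0⊕0 = 0
Syndrome s4…s1 = 010 → error at position 2.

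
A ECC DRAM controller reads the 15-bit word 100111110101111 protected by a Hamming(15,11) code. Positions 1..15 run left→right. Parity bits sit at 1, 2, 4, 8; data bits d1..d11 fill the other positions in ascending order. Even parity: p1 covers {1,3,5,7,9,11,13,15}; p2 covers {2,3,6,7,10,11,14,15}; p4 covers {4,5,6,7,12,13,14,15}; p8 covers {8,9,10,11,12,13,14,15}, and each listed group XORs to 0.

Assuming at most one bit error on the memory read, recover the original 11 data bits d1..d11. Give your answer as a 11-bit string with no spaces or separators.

s1 (pos 1,3,5,7,9,11,13,15): 1⊕0⊕1⊕1⊕0⊕0⊕1⊕1 = 1
s2 (pos 2,3,6,7,10,11,14,15): 0⊕0⊕1⊕1⊕1⊕0⊕1⊕1 = 1
s4 (pos 4,5,6,7,12,13,14,15): 1⊕1⊕1⊕1⊕1⊕1⊕1⊕1 = 0
s8 (pos 8,9,10,11,12,13,14,15): 1⊕0⊕1⊕0⊕1⊕1⊕1⊕1 = 0
Syndrome s8…s1 = 0011 → error at position 3.
Flip position 3: 100111110101111 → 101111110101111
Read data bits from positions 3,5,6,7,9,10,11,12,13,14,15: 11110101111

11110101111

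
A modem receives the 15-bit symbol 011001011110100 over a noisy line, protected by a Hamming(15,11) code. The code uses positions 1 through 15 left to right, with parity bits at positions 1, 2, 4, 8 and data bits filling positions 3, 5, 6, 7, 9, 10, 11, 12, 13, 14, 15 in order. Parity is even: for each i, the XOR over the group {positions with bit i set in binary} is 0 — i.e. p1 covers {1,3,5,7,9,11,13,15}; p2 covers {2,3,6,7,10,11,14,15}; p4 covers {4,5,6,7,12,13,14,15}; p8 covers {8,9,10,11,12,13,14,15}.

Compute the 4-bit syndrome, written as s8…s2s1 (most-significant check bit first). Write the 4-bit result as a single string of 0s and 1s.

s1 (pos 1,3,5,7,9,11,13,15): 0⊕1⊕0⊕0⊕1⊕1⊕1⊕0 = 0
s2 (pos 2,3,6,7,10,11,14,15): 1⊕1⊕1⊕0⊕1⊕1⊕0⊕0 = 1
s4 (pos 4,5,6,7,12,13,14,15): 0⊕0⊕1⊕0⊕0⊕1⊕0⊕0 = 0
s8 (pos 8,9,10,11,12,13,14,15): 1⊕1⊕1⊕1⊕0⊕1⊕0⊕0 = 1
Syndrome s8…s1 = 1010 → error at position 10.

1010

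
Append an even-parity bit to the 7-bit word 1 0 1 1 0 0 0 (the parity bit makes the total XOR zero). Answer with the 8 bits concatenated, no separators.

10110001

XOR of the 7 data bits: 1⊕0⊕1⊕1⊕0⊕0⊕0 = 1
Parity bit = 1 (so all 8 bits XOR to 0).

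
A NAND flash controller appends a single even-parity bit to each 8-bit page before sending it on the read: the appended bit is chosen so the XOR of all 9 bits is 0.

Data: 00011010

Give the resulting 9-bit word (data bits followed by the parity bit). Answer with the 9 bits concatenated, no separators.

000110101

XOR of the 8 data bits: 0⊕0⊕0⊕1⊕1⊕0⊕1⊕0 = 1
Parity bit = 1 (so all 9 bits XOR to 0).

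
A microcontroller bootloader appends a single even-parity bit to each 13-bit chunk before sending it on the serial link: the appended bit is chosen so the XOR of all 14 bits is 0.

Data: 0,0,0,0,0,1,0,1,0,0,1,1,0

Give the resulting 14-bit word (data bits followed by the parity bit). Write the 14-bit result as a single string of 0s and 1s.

00000101001100

XOR of the 13 data bits: 0⊕0⊕0⊕0⊕0⊕1⊕0⊕1⊕0⊕0⊕1⊕1⊕0 = 0
Parity bit = 0 (so all 14 bits XOR to 0).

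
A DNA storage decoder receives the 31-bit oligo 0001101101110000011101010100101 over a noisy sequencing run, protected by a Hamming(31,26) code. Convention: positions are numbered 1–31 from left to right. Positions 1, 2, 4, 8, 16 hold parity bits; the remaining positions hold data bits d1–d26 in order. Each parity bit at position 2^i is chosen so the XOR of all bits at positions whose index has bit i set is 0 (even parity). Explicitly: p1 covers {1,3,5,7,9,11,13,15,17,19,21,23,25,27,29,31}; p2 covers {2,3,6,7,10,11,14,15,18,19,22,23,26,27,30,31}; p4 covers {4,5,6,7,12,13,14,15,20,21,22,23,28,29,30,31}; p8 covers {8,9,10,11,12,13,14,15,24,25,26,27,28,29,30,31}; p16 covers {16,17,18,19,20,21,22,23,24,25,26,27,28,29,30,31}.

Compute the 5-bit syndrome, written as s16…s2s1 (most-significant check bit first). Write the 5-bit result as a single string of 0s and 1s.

s1 (pos 1,3,5,7,9,11,13,15,17,19,21,23,25,27,29,31): 0⊕0⊕1⊕1⊕0⊕1⊕0⊕0⊕0⊕1⊕0⊕0⊕0⊕0⊕1⊕1 = 0
s2 (pos 2,3,6,7,10,11,14,15,18,19,22,23,26,27,30,31): 0⊕0⊕0⊕1⊕1⊕1⊕0⊕0⊕1⊕1⊕1⊕0⊕1⊕0⊕0⊕1 = 0
s4 (pos 4,5,6,7,12,13,14,15,20,21,22,23,28,29,30,31): 1⊕1⊕0⊕1⊕1⊕0⊕0⊕0⊕1⊕0⊕1⊕0⊕0⊕1⊕0⊕1 = 0
s8 (pos 8,9,10,11,12,13,14,15,24,25,26,27,28,29,30,31): 1⊕0⊕1⊕1⊕1⊕0⊕0⊕0⊕1⊕0⊕1⊕0⊕0⊕1⊕0⊕1 = 0
s16 (pos 16,17,18,19,20,21,22,23,24,25,26,27,28,29,30,31): 0⊕0⊕1⊕1⊕1⊕0⊕1⊕0⊕1⊕0⊕1⊕0⊕0⊕1⊕0⊕1 = 0
Syndrome s16…s1 = 00000 → no error.

00000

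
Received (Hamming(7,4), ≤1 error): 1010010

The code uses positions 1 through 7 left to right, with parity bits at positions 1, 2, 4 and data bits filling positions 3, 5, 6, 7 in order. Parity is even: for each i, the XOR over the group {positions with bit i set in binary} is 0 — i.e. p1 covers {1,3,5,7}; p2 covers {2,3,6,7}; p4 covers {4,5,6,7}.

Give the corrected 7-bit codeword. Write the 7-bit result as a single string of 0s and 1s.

1011010

s1 (pos 1,3,5,7): 1⊕1⊕0⊕0 = 0
s2 (pos 2,3,6,7): 0⊕1⊕1⊕0 = 0
s4 (pos 4,5,6,7): 0⊕0⊕1⊕0 = 1
Syndrome s4…s1 = 100 → error at position 4.
Flip position 4: 1010010 → 1011010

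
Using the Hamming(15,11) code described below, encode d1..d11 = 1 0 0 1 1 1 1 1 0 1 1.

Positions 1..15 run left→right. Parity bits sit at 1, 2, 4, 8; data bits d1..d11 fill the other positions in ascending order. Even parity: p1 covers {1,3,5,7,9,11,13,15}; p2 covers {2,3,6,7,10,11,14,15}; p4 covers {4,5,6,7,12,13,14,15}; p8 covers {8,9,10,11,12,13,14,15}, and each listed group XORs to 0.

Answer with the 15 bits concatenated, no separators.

Place data at non-parity positions: p1 p2 1 p4 0 0 1 p8 1 1 1 1 0 1 1
p1 (pos 1,3,5,7,9,11,13,15): XOR of data positions = 1⊕0⊕1⊕1⊕1⊕0⊕1 = 1
p2 (pos 2,3,6,7,10,11,14,15): XOR of data positions = 1⊕0⊕1⊕1⊕1⊕1⊕1 = 0
p4 (pos 4,5,6,7,12,13,14,15): XOR of data positions = 0⊕0⊕1⊕1⊕0⊕1⊕1 = 0
p8 (pos 8,9,10,11,12,13,14,15): XOR of data positions = 1⊕1⊕1⊕1⊕0⊕1⊕1 = 0
Codeword: 101000101111011

101000101111011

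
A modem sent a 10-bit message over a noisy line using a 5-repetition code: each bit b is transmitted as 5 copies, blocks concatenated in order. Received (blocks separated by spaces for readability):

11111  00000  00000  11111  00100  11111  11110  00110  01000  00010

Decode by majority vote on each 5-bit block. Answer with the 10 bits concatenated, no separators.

Block 1 (11111): 5 ones → 1
Block 2 (00000): 0 ones → 0
Block 3 (00000): 0 ones → 0
Block 4 (11111): 5 ones → 1
Block 5 (00100): 1 one → 0
Block 6 (11111): 5 ones → 1
Block 7 (11110): 4 ones → 1
Block 8 (00110): 2 ones → 0
Block 9 (01000): 1 one → 0
Block 10 (00010): 1 one → 0

1001011000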